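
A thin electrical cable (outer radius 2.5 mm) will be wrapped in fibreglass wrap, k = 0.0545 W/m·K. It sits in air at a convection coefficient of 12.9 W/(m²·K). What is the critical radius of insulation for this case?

For a cylinder r_cr = k/h = 0.0545/12.9
r_cr = 4.22 mm; since the bare radius (2.5 mm) is below r_cr, adding a thin layer of insulation will *increase* heat loss.

r_cr ≈ 4.22 mm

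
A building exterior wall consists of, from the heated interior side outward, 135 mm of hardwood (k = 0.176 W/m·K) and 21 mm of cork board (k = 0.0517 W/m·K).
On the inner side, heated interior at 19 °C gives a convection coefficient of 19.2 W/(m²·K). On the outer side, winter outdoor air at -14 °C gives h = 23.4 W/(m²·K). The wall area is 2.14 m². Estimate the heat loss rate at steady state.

Q ≈ 55.7 W

Using the resistance-network approach (series):
R_inner film = 1/(h_i·A) = 1/(19.2×2.14) = 0.02434 K/W
R_hardwood = L/(kA) = 0.135/(0.176×2.14) = 0.3584 K/W
R_cork board = L/(kA) = 0.021/(0.0517×2.14) = 0.1898 K/W
R_outer film = 1/(h_o·A) = 1/(23.4×2.14) = 0.01997 K/W
R_total = 0.5925 K/W
Q = ΔT / R_total = 33 / 0.5925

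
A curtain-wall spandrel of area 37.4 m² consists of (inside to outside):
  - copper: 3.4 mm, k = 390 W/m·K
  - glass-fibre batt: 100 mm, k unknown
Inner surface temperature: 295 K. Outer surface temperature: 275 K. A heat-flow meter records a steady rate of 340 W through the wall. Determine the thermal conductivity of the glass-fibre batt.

k ≈ 0.0455 W/(m·K)

Using the resistance-network approach (series):
R_copper = L/(kA) = 0.0034/(390×37.4) = 2.331×10^-7 K/W
Sum of known resistances R_other = 2.331×10^-7 K/W
Total R = ΔT/Q = 20/340 = 0.05882 K/W
R_glass-fibre batt = R_total − R_other = 0.05882 K/W
k = L/(R·A) = 0.1/(0.05882×37.4)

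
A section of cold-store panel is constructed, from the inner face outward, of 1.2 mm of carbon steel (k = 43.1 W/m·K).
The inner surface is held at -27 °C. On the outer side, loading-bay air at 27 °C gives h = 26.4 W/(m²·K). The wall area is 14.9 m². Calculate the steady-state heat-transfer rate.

Thermal resistances in series:
R_carbon steel = L/(kA) = 0.0012/(43.1×14.9) = 1.869×10^-6 K/W
R_outer film = 1/(h_o·A) = 1/(26.4×14.9) = 0.002542 K/W
R_total = 0.002544 K/W
Q = ΔT / R_total = 54 / 0.002544

Q ≈ 21200 W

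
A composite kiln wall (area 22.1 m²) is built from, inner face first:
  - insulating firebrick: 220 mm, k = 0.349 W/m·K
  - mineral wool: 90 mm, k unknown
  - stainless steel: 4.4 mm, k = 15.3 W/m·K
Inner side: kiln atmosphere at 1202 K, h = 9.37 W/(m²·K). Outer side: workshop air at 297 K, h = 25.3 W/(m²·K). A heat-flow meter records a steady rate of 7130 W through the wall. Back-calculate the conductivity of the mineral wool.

Using the resistance-network approach (series):
R_inner film = 1/(h_i·A) = 1/(9.37×22.1) = 0.004829 K/W
R_insulating firebrick = L/(kA) = 0.22/(0.349×22.1) = 0.02852 K/W
R_stainless steel = L/(kA) = 0.0044/(15.3×22.1) = 1.301×10^-5 K/W
R_outer film = 1/(h_o·A) = 1/(25.3×22.1) = 0.001788 K/W
Sum of known resistances R_other = 0.03515 K/W
Total R = ΔT/Q = 905/7130 = 0.1269 K/W
R_mineral wool = R_total − R_other = 0.09177 K/W
k = L/(R·A) = 0.09/(0.09177×22.1)

k ≈ 0.0444 W/(m·K)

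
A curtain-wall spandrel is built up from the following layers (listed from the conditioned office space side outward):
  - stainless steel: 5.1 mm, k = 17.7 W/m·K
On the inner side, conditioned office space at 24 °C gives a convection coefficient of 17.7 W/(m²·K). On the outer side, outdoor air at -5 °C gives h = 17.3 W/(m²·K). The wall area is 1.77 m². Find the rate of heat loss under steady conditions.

Thermal resistances in series:
R_inner film = 1/(h_i·A) = 1/(17.7×1.77) = 0.03192 K/W
R_stainless steel = L/(kA) = 0.0051/(17.7×1.77) = 1.628×10^-4 K/W
R_outer film = 1/(h_o·A) = 1/(17.3×1.77) = 0.03266 K/W
R_total = 0.06474 K/W
Q = ΔT / R_total = 29 / 0.06474

Q ≈ 448 W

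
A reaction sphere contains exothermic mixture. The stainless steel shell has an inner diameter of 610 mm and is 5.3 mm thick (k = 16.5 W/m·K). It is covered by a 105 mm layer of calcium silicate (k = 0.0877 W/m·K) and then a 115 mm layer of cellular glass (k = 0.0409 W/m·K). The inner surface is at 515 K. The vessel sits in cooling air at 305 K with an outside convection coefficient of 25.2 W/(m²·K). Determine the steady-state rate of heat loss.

For a spherical shell R = (1/r₁ − 1/r₂)/(4πk); film R = 1/(h·4πr²). In series:
R_stainless steel shell = (1/0.305 − 1/0.3103)/(4π×16.5) = 2.701×10^-4 K/W
R_calcium silicate = (1/0.3103 − 1/0.4153)/(4π×0.0877) = 0.7393 K/W
R_cellular glass = (1/0.4153 − 1/0.5303)/(4π×0.0409) = 1.016 K/W
R_outer film = 1/(h·4πr_o²) = 1/(25.2×4π×0.5303²) = 0.01123 K/W
R_total = 1.767 K/W
Q = ΔT/R_total = 210/1.767

Q ≈ 119 W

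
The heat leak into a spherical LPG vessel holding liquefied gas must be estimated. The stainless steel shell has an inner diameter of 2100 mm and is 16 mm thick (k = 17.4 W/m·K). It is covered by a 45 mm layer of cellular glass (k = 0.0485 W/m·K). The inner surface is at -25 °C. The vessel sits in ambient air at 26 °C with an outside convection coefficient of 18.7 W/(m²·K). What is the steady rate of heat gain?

Each spherical layer contributes R = (1/r_i − 1/r_o)/(4πk):
R_stainless steel shell = (1/1.05 − 1/1.066)/(4π×17.4) = 6.538×10^-5 K/W
R_cellular glass = (1/1.066 − 1/1.111)/(4π×0.0485) = 0.06234 K/W
R_outer film = 1/(h·4πr_o²) = 1/(18.7×4π×1.111²) = 0.003448 K/W
R_total = 0.06586 K/W
Q = ΔT/R_total = 51/0.06586

Q ≈ 774 W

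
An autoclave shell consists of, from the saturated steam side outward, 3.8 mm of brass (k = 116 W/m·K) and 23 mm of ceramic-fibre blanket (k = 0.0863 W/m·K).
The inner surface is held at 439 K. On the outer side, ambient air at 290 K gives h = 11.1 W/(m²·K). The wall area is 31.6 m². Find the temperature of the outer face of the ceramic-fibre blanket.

T ≈ 328 K

Thermal resistances in series:
R_brass = L/(kA) = 0.0038/(116×31.6) = 1.037×10^-6 K/W
R_ceramic-fibre blanket = L/(kA) = 0.023/(0.0863×31.6) = 0.008434 K/W
R_outer film = 1/(h_o·A) = 1/(11.1×31.6) = 0.002851 K/W
R_total = 0.01129 K/W;  Q = ΔT/R_total = 149/0.01129 = 13200 W
T_interface = T_inner − Q·ΣR(inner→interface) = 439 − 13200×0.008435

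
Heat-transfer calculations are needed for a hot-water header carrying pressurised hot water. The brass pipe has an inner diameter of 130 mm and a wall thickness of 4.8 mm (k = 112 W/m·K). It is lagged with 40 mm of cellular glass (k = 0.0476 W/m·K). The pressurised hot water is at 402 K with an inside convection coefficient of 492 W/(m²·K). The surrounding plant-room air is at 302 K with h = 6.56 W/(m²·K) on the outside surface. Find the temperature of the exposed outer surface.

Treating each annulus and film as a series resistance:
R_inner film = 1/(h_i·2πr₁L) = 1/(492×2π×0.065×1) = 0.004977 K/W
R_brass pipe wall = ln(69.8/65)/(2π×112×1) = 1.012×10^-4 K/W
R_cellular glass = ln(109.8/69.8)/(2π×0.0476×1) = 1.515 K/W
R_outer film = 1/(h_o·2πr_oL) = 1/(6.56×2π×0.1098×1) = 0.221 K/W
R_total = 1.741 K/W
Q = ΔT/R_total = 100/1.741
Q = 57.4 W/m
T_interface = T_inner − Q·ΣR(inner→interface) = 402 − 57.4×1.52

T ≈ 315 K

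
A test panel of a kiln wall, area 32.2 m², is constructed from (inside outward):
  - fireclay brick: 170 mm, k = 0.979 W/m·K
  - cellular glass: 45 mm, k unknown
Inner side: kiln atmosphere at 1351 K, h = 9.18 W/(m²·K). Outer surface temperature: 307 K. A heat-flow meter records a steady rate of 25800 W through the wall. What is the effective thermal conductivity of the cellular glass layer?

Series thermal resistances:
R_inner film = 1/(h_i·A) = 1/(9.18×32.2) = 0.003383 K/W
R_fireclay brick = L/(kA) = 0.17/(0.979×32.2) = 0.005393 K/W
Sum of known resistances R_other = 0.008776 K/W
Total R = ΔT/Q = 1044/25800 = 0.04047 K/W
R_cellular glass = R_total − R_other = 0.03169 K/W
k = L/(R·A) = 0.045/(0.03169×32.2)

k ≈ 0.0441 W/(m·K)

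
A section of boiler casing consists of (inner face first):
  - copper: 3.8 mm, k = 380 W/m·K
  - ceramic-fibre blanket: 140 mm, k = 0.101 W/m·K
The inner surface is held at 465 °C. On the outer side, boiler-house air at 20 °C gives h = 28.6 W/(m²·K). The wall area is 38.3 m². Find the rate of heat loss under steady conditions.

Q ≈ 12000 W

Thermal resistances in series:
R_copper = L/(kA) = 0.0038/(380×38.3) = 2.611×10^-7 K/W
R_ceramic-fibre blanket = L/(kA) = 0.14/(0.101×38.3) = 0.03619 K/W
R_outer film = 1/(h_o·A) = 1/(28.6×38.3) = 9.129×10^-4 K/W
R_total = 0.0371 K/W
Q = ΔT / R_total = 445 / 0.0371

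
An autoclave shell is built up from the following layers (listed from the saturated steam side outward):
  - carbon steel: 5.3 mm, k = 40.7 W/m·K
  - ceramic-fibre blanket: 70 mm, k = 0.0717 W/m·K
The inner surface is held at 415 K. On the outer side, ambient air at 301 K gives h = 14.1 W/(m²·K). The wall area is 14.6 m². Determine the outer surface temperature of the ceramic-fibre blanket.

Series thermal resistances:
R_carbon steel = L/(kA) = 0.0053/(40.7×14.6) = 8.919×10^-6 K/W
R_ceramic-fibre blanket = L/(kA) = 0.07/(0.0717×14.6) = 0.06687 K/W
R_outer film = 1/(h_o·A) = 1/(14.1×14.6) = 0.004858 K/W
R_total = 0.07174 K/W;  Q = ΔT/R_total = 114/0.07174 = 1589 W
T_interface = T_inner − Q·ΣR(inner→interface) = 415 − 1590×0.06688

T ≈ 309 K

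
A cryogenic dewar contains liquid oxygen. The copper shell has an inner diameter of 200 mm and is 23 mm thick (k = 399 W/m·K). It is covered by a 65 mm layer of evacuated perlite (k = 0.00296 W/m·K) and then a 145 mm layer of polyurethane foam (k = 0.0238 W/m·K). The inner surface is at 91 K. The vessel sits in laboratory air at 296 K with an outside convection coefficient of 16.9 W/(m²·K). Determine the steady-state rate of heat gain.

Q ≈ 2.46 W

Each spherical layer contributes R = (1/r_i − 1/r_o)/(4πk):
R_copper shell = (1/0.1 − 1/0.123)/(4π×399) = 3.729×10^-4 K/W
R_evacuated perlite = (1/0.123 − 1/0.188)/(4π×0.00296) = 75.57 K/W
R_polyurethane foam = (1/0.188 − 1/0.333)/(4π×0.0238) = 7.744 K/W
R_outer film = 1/(h·4πr_o²) = 1/(16.9×4π×0.333²) = 0.04246 K/W
R_total = 83.36 K/W
Q = ΔT/R_total = 205/83.36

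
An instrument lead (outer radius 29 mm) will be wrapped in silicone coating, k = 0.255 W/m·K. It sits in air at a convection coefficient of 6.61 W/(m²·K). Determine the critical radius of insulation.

For a cylinder r_cr = k/h = 0.255/6.61
r_cr = 38.6 mm; since the bare radius (29 mm) is below r_cr, adding a thin layer of insulation will *increase* heat loss.

r_cr ≈ 38.6 mm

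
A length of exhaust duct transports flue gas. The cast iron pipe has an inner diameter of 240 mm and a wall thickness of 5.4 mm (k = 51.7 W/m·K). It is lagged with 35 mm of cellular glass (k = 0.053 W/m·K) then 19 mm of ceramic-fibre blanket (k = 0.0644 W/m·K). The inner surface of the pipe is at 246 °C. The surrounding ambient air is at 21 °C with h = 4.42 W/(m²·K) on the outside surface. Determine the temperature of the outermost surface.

T ≈ 58.1 °C

For a radial system each layer contributes R = ln(r_out/r_in)/(2πkL); films add R = 1/(hA).
R_cast iron pipe wall = ln(125.4/120)/(2π×51.7×1) = 1.355×10^-4 K/W
R_cellular glass = ln(160.4/125.4)/(2π×0.053×1) = 0.7392 K/W
R_ceramic-fibre blanket = ln(179.4/160.4)/(2π×0.0644×1) = 0.2767 K/W
R_outer film = 1/(h_o·2πr_oL) = 1/(4.42×2π×0.1794×1) = 0.2007 K/W
R_total = 1.217 K/W
Q = ΔT/R_total = 225/1.217
Q = 185 W/m
T_interface = T_inner − Q·ΣR(inner→interface) = 246 − 185×1.016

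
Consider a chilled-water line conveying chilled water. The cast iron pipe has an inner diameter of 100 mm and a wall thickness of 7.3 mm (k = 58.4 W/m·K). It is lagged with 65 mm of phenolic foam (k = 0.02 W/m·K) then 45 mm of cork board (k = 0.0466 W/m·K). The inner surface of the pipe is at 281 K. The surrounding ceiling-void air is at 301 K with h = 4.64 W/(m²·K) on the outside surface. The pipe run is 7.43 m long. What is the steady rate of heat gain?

Treating each annulus and film as a series resistance:
R_cast iron pipe wall = ln(57.3/50)/(2π×58.4×7.43) = 4.999×10^-5 K/W
R_phenolic foam = ln(122.3/57.3)/(2π×0.02×7.43) = 0.812 K/W
R_cork board = ln(167.3/122.3)/(2π×0.0466×7.43) = 0.144 K/W
R_outer film = 1/(h_o·2πr_oL) = 1/(4.64×2π×0.1673×7.43) = 0.02759 K/W
R_total = 0.9837 K/W
Q = ΔT/R_total = 20/0.9837

Q ≈ 20.3 W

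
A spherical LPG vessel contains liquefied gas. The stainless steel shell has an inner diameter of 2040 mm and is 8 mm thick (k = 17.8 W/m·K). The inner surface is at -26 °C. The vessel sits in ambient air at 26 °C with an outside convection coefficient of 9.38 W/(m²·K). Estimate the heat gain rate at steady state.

Q ≈ 6450 W

Radial (spherical) resistances in series:
R_stainless steel shell = (1/1.02 − 1/1.028)/(4π×17.8) = 3.411×10^-5 K/W
R_outer film = 1/(h·4πr_o²) = 1/(9.38×4π×1.028²) = 0.008028 K/W
R_total = 0.008062 K/W
Q = ΔT/R_total = 52/0.008062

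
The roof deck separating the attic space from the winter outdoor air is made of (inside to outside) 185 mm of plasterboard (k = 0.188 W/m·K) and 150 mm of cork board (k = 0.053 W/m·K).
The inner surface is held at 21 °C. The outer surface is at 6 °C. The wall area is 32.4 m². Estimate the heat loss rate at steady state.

Model the wall as resistances in series:
R_plasterboard = L/(kA) = 0.185/(0.188×32.4) = 0.03037 K/W
R_cork board = L/(kA) = 0.15/(0.053×32.4) = 0.08735 K/W
R_total = 0.1177 K/W
Q = ΔT / R_total = 15 / 0.1177

Q ≈ 127 W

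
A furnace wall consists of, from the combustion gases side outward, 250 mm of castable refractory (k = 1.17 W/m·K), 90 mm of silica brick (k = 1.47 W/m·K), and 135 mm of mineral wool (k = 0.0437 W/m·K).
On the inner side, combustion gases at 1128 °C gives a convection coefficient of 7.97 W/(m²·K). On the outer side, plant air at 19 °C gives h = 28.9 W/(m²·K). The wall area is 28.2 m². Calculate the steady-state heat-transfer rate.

Q ≈ 8870 W

Thermal resistances in series:
R_inner film = 1/(h_i·A) = 1/(7.97×28.2) = 0.004449 K/W
R_castable refractory = L/(kA) = 0.25/(1.17×28.2) = 0.007577 K/W
R_silica brick = L/(kA) = 0.09/(1.47×28.2) = 0.002171 K/W
R_mineral wool = L/(kA) = 0.135/(0.0437×28.2) = 0.1095 K/W
R_outer film = 1/(h_o·A) = 1/(28.9×28.2) = 0.001227 K/W
R_total = 0.125 K/W
Q = ΔT / R_total = 1109 / 0.125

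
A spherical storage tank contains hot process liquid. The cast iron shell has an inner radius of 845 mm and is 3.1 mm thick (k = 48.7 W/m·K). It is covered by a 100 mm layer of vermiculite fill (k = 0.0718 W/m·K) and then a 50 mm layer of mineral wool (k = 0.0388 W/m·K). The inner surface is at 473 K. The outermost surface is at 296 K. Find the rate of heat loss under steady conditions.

Q ≈ 719 W

Spherical conduction: R = (1/r_in − 1/r_out)/(4πk) per layer; series-sum.
R_cast iron shell = (1/0.845 − 1/0.8481)/(4π×48.7) = 7.068×10^-6 K/W
R_vermiculite fill = (1/0.8481 − 1/0.9481)/(4π×0.0718) = 0.1378 K/W
R_mineral wool = (1/0.9481 − 1/0.9981)/(4π×0.0388) = 0.1084 K/W
R_total = 0.2462 K/W
Q = ΔT/R_total = 177/0.2462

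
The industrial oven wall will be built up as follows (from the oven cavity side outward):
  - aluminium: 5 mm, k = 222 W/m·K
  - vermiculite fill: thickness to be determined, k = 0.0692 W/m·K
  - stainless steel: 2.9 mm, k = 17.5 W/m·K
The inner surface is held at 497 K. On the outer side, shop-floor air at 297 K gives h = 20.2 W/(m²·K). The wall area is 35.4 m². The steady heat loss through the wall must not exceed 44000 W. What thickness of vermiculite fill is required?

L ≈ 7.7 mm

Thermal resistances in series:
R_aluminium = L/(kA) = 0.005/(222×35.4) = 6.362×10^-7 K/W
R_stainless steel = L/(kA) = 0.0029/(17.5×35.4) = 4.681×10^-6 K/W
R_outer film = 1/(h_o·A) = 1/(20.2×35.4) = 0.001398 K/W
Sum of the known resistances R_other = 0.001404 K/W
Required total resistance R_tot = ΔT/Q_allow = 200/44000 = 0.004545 K/W
R_vermiculite fill = R_tot − R_other = 0.003142 K/W
L = R·k·A = 0.003142×0.0692×35.4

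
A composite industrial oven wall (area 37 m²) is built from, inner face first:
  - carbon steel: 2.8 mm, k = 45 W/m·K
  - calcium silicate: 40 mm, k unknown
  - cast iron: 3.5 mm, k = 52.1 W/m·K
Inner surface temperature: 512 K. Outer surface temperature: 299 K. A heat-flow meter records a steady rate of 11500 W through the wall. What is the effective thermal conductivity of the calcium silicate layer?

Thermal resistances in series:
R_carbon steel = L/(kA) = 0.0028/(45×37) = 1.682×10^-6 K/W
R_cast iron = L/(kA) = 0.0035/(52.1×37) = 1.816×10^-6 K/W
Sum of known resistances R_other = 3.497×10^-6 K/W
Total R = ΔT/Q = 213/11500 = 0.01852 K/W
R_calcium silicate = R_total − R_other = 0.01852 K/W
k = L/(R·A) = 0.04/(0.01852×37)

k ≈ 0.0584 W/(m·K)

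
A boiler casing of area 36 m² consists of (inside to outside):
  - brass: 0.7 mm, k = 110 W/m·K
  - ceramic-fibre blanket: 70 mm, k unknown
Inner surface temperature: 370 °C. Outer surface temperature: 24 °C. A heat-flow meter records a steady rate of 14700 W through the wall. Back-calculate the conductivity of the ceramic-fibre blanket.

k ≈ 0.0826 W/(m·K)

Series thermal resistances:
R_brass = L/(kA) = 0.0007/(110×36) = 1.768×10^-7 K/W
Sum of known resistances R_other = 1.768×10^-7 K/W
Total R = ΔT/Q = 346/14700 = 0.02354 K/W
R_ceramic-fibre blanket = R_total − R_other = 0.02354 K/W
k = L/(R·A) = 0.07/(0.02354×36)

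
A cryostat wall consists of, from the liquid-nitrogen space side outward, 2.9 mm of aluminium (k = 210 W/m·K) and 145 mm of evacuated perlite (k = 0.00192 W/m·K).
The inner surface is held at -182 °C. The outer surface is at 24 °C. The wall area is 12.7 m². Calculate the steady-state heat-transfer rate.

Treating each layer as a thermal resistance in series:
R_aluminium = L/(kA) = 0.0029/(210×12.7) = 1.087×10^-6 K/W
R_evacuated perlite = L/(kA) = 0.145/(0.00192×12.7) = 5.947 K/W
R_total = 5.947 K/W
Q = ΔT / R_total = 206 / 5.947

Q ≈ 34.6 W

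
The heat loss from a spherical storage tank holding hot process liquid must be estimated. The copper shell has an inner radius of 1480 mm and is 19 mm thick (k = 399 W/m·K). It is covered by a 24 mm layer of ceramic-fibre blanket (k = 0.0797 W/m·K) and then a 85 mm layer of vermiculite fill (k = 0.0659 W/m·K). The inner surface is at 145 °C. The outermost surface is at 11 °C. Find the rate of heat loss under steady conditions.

Spherical conduction: R = (1/r_in − 1/r_out)/(4πk) per layer; series-sum.
R_copper shell = (1/1.48 − 1/1.499)/(4π×399) = 1.708×10^-6 K/W
R_ceramic-fibre blanket = (1/1.499 − 1/1.523)/(4π×0.0797) = 0.0105 K/W
R_vermiculite fill = (1/1.523 − 1/1.608)/(4π×0.0659) = 0.04191 K/W
R_total = 0.05241 K/W
Q = ΔT/R_total = 134/0.05241

Q ≈ 2560 W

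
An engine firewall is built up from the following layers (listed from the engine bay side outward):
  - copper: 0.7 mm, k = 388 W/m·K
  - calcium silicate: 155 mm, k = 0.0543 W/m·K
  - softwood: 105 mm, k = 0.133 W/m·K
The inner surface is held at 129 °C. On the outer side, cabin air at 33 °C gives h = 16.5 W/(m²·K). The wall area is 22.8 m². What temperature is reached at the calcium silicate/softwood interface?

Series thermal resistances:
R_copper = L/(kA) = 0.0007/(388×22.8) = 7.913×10^-8 K/W
R_calcium silicate = L/(kA) = 0.155/(0.0543×22.8) = 0.1252 K/W
R_softwood = L/(kA) = 0.105/(0.133×22.8) = 0.03463 K/W
R_outer film = 1/(h_o·A) = 1/(16.5×22.8) = 0.002658 K/W
R_total = 0.1625 K/W;  Q = ΔT/R_total = 96/0.1625 = 590.8 W
T_interface = T_inner − Q·ΣR(inner→interface) = 129 − 591×0.1252

T ≈ 55 °C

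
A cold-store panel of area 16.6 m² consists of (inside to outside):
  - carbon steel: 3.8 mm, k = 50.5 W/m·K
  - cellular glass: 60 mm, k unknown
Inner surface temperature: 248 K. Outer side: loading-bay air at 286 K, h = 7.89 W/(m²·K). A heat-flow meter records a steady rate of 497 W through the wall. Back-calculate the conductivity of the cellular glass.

Using the resistance-network approach (series):
R_carbon steel = L/(kA) = 0.0038/(50.5×16.6) = 4.533×10^-6 K/W
R_outer film = 1/(h_o·A) = 1/(7.89×16.6) = 0.007635 K/W
Sum of known resistances R_other = 0.00764 K/W
Total R = ΔT/Q = 38/497 = 0.07646 K/W
R_cellular glass = R_total − R_other = 0.06882 K/W
k = L/(R·A) = 0.06/(0.06882×16.6)

k ≈ 0.0525 W/(m·K)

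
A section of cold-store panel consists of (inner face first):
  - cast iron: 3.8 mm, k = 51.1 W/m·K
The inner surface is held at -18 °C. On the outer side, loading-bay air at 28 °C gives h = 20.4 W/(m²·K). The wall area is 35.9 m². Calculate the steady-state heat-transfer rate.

Model the wall as resistances in series:
R_cast iron = L/(kA) = 0.0038/(51.1×35.9) = 2.071×10^-6 K/W
R_outer film = 1/(h_o·A) = 1/(20.4×35.9) = 0.001365 K/W
R_total = 0.001368 K/W
Q = ΔT / R_total = 46 / 0.001368

Q ≈ 33600 W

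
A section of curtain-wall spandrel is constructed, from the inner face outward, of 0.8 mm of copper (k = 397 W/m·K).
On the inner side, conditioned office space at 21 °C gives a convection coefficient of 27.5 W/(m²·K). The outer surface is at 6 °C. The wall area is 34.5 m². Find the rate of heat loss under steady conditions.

Treating each layer as a thermal resistance in series:
R_inner film = 1/(h_i·A) = 1/(27.5×34.5) = 0.001054 K/W
R_copper = L/(kA) = 0.0008/(397×34.5) = 5.841×10^-8 K/W
R_total = 0.001054 K/W
Q = ΔT / R_total = 15 / 0.001054

Q ≈ 14200 W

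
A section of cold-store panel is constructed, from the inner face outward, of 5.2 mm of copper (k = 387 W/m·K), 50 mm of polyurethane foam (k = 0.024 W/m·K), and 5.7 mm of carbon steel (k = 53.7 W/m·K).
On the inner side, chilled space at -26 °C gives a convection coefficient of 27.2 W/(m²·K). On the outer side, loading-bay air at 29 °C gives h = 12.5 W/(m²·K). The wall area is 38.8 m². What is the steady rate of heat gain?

Model the wall as resistances in series:
R_inner film = 1/(h_i·A) = 1/(27.2×38.8) = 9.475×10^-4 K/W
R_copper = L/(kA) = 0.0052/(387×38.8) = 3.463×10^-7 K/W
R_polyurethane foam = L/(kA) = 0.05/(0.024×38.8) = 0.05369 K/W
R_carbon steel = L/(kA) = 0.0057/(53.7×38.8) = 2.736×10^-6 K/W
R_outer film = 1/(h_o·A) = 1/(12.5×38.8) = 0.002062 K/W
R_total = 0.05671 K/W
Q = ΔT / R_total = 55 / 0.05671

Q ≈ 970 W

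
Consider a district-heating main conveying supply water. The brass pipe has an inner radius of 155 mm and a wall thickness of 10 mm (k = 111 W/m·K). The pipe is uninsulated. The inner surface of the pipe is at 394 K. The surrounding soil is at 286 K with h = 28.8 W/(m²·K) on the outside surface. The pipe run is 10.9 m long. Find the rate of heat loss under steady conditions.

Q ≈ 35100 W

Cylindrical conduction, so R = ln(r₂/r₁)/(2πkL) per layer, in series:
R_brass pipe wall = ln(165/155)/(2π×111×10.9) = 8.224×10^-6 K/W
R_outer film = 1/(h_o·2πr_oL) = 1/(28.8×2π×0.165×10.9) = 0.003073 K/W
R_total = 0.003081 K/W
Q = ΔT/R_total = 108/0.003081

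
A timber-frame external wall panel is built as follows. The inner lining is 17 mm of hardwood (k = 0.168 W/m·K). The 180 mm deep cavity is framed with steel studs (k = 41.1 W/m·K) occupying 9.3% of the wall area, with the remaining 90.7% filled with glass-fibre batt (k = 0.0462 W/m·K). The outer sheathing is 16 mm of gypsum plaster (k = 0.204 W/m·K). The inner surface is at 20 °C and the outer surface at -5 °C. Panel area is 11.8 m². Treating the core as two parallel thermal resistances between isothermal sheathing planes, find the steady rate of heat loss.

Q ≈ 1300 W

Sheathing layers in series; stud and cavity paths in parallel between them.
R_inner = 0.017/(0.168×11.8) = 0.008575 K/W
R_stud  = 0.18/(41.1×0.093×11.8) = 0.003991 K/W
R_cav   = 0.18/(0.0462×0.907×11.8) = 0.364 K/W
1/R_core = 1/R_stud + 1/R_cav → R_core = 0.003948 K/W
R_outer = 0.016/(0.204×11.8) = 0.006647 K/W
R_total = 0.01917 K/W
Q = ΔT/R_total = 25/0.01917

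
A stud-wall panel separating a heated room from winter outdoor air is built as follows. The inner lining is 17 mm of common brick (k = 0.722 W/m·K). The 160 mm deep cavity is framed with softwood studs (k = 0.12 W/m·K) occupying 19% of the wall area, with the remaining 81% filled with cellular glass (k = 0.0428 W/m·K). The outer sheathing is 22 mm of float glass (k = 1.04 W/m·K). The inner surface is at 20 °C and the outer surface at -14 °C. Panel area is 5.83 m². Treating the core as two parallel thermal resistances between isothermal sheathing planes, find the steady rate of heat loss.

Sheathing layers in series; stud and cavity paths in parallel between them.
R_inner = 0.017/(0.722×5.83) = 0.004039 K/W
R_stud  = 0.16/(0.12×0.19×5.83) = 1.204 K/W
R_cav   = 0.16/(0.0428×0.81×5.83) = 0.7916 K/W
1/R_core = 1/R_stud + 1/R_cav → R_core = 0.4776 K/W
R_outer = 0.022/(1.04×5.83) = 0.003628 K/W
R_total = 0.4852 K/W
Q = ΔT/R_total = 34/0.4852

Q ≈ 70.1 W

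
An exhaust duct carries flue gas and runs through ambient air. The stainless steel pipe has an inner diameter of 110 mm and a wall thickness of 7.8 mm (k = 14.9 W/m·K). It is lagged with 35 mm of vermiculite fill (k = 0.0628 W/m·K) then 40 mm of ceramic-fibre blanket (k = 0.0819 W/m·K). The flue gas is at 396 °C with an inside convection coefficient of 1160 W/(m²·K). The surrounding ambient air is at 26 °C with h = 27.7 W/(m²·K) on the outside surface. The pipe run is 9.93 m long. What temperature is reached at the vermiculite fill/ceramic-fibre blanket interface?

T ≈ 169 °C

For a radial system each layer contributes R = ln(r_out/r_in)/(2πkL); films add R = 1/(hA).
R_inner film = 1/(h_i·2πr₁L) = 1/(1160×2π×0.055×9.93) = 2.512×10^-4 K/W
R_stainless steel pipe wall = ln(62.8/55)/(2π×14.9×9.93) = 1.427×10^-4 K/W
R_vermiculite fill = ln(97.8/62.8)/(2π×0.0628×9.93) = 0.1131 K/W
R_ceramic-fibre blanket = ln(137.8/97.8)/(2π×0.0819×9.93) = 0.0671 K/W
R_outer film = 1/(h_o·2πr_oL) = 1/(27.7×2π×0.1378×9.93) = 0.004199 K/W
R_total = 0.1847 K/W
Q = ΔT/R_total = 370/0.1847
Q = 2000 W
T_interface = T_inner − Q·ΣR(inner→interface) = 396 − 2000×0.1134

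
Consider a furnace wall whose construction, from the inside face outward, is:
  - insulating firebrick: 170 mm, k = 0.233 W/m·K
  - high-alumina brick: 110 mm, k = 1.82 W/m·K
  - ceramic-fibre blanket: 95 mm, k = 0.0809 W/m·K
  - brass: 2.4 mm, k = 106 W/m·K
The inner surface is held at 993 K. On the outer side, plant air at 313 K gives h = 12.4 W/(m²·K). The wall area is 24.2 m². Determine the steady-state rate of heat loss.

Q ≈ 8050 W

Series thermal resistances:
R_insulating firebrick = L/(kA) = 0.17/(0.233×24.2) = 0.03015 K/W
R_high-alumina brick = L/(kA) = 0.11/(1.82×24.2) = 0.002498 K/W
R_ceramic-fibre blanket = L/(kA) = 0.095/(0.0809×24.2) = 0.04852 K/W
R_brass = L/(kA) = 0.0024/(106×24.2) = 9.356×10^-7 K/W
R_outer film = 1/(h_o·A) = 1/(12.4×24.2) = 0.003332 K/W
R_total = 0.0845 K/W
Q = ΔT / R_total = 680 / 0.0845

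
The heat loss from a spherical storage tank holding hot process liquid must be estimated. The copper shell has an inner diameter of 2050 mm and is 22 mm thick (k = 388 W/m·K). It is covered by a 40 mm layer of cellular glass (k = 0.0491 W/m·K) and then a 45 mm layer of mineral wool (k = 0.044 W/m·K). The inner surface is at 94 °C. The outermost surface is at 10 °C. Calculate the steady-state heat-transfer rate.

Spherical conduction: R = (1/r_in − 1/r_out)/(4πk) per layer; series-sum.
R_copper shell = (1/1.025 − 1/1.047)/(4π×388) = 4.204×10^-6 K/W
R_cellular glass = (1/1.047 − 1/1.087)/(4π×0.0491) = 0.05696 K/W
R_mineral wool = (1/1.087 − 1/1.132)/(4π×0.044) = 0.06614 K/W
R_total = 0.1231 K/W
Q = ΔT/R_total = 84/0.1231

Q ≈ 682 W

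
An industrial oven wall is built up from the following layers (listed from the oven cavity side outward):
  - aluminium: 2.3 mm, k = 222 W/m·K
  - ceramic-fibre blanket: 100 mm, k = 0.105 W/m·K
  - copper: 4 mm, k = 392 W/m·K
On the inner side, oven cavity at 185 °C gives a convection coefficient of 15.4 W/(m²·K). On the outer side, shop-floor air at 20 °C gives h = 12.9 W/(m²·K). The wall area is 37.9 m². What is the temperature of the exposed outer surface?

Treating each layer as a thermal resistance in series:
R_inner film = 1/(h_i·A) = 1/(15.4×37.9) = 0.001713 K/W
R_aluminium = L/(kA) = 0.0023/(222×37.9) = 2.734×10^-7 K/W
R_ceramic-fibre blanket = L/(kA) = 0.1/(0.105×37.9) = 0.02513 K/W
R_copper = L/(kA) = 0.004/(392×37.9) = 2.692×10^-7 K/W
R_outer film = 1/(h_o·A) = 1/(12.9×37.9) = 0.002045 K/W
R_total = 0.02889 K/W;  Q = ΔT/R_total = 165/0.02889 = 5712 W
T_interface = T_inner − Q·ΣR(inner→interface) = 185 − 5710×0.02684

T ≈ 31.7 °C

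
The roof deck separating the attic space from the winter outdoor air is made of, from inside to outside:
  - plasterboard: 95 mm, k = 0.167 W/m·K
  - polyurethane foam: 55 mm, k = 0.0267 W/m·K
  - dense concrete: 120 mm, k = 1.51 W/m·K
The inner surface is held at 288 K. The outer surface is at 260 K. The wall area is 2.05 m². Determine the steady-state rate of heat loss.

Q ≈ 21.2 W

Model the wall as resistances in series:
R_plasterboard = L/(kA) = 0.095/(0.167×2.05) = 0.2775 K/W
R_polyurethane foam = L/(kA) = 0.055/(0.0267×2.05) = 1.005 K/W
R_dense concrete = L/(kA) = 0.12/(1.51×2.05) = 0.03877 K/W
R_total = 1.321 K/W
Q = ΔT / R_total = 28 / 1.321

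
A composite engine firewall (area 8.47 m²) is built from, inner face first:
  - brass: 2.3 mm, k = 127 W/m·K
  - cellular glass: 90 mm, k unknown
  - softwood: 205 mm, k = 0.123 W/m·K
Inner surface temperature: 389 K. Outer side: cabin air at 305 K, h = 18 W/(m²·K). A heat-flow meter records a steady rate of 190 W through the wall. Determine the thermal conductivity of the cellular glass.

k ≈ 0.0445 W/(m·K)

Treating each layer as a thermal resistance in series:
R_brass = L/(kA) = 0.0023/(127×8.47) = 2.138×10^-6 K/W
R_softwood = L/(kA) = 0.205/(0.123×8.47) = 0.1968 K/W
R_outer film = 1/(h_o·A) = 1/(18×8.47) = 0.006559 K/W
Sum of known resistances R_other = 0.2033 K/W
Total R = ΔT/Q = 84/190 = 0.4421 K/W
R_cellular glass = R_total − R_other = 0.2388 K/W
k = L/(R·A) = 0.09/(0.2388×8.47)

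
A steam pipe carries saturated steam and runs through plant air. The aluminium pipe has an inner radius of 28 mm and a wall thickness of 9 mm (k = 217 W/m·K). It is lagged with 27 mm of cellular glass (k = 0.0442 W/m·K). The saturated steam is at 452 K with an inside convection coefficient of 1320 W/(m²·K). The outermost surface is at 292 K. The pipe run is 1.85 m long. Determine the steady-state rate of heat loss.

Q ≈ 150 W

Treating each annulus and film as a series resistance:
R_inner film = 1/(h_i·2πr₁L) = 1/(1320×2π×0.028×1.85) = 0.002328 K/W
R_aluminium pipe wall = ln(37/28)/(2π×217×1.85) = 1.105×10^-4 K/W
R_cellular glass = ln(64/37)/(2π×0.0442×1.85) = 1.067 K/W
R_total = 1.069 K/W
Q = ΔT/R_total = 160/1.069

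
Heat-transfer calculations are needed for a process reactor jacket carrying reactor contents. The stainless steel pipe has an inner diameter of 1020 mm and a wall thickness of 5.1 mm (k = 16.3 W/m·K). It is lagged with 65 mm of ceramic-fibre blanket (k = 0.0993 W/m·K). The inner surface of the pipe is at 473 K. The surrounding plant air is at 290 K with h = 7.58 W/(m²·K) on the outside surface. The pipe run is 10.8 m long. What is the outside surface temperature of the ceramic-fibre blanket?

Per-layer cylindrical resistances, series-summed:
R_stainless steel pipe wall = ln(515.1/510)/(2π×16.3×10.8) = 8.996×10^-6 K/W
R_ceramic-fibre blanket = ln(580.1/515.1)/(2π×0.0993×10.8) = 0.01764 K/W
R_outer film = 1/(h_o·2πr_oL) = 1/(7.58×2π×0.5801×10.8) = 0.003351 K/W
R_total = 0.021 K/W
Q = ΔT/R_total = 183/0.021
Q = 8720 W
T_interface = T_inner − Q·ΣR(inner→interface) = 473 − 8720×0.01765

T ≈ 319 K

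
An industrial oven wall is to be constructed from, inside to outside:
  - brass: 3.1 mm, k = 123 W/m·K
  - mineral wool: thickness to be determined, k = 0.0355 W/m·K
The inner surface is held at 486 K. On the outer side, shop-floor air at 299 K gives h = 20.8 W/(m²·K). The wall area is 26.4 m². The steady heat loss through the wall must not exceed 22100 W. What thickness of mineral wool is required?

L ≈ 6.22 mm

Series thermal resistances:
R_brass = L/(kA) = 0.0031/(123×26.4) = 9.547×10^-7 K/W
R_outer film = 1/(h_o·A) = 1/(20.8×26.4) = 0.001821 K/W
Sum of the known resistances R_other = 0.001822 K/W
Required total resistance R_tot = ΔT/Q_allow = 187/22100 = 0.008462 K/W
R_mineral wool = R_tot − R_other = 0.006639 K/W
L = R·k·A = 0.006639×0.0355×26.4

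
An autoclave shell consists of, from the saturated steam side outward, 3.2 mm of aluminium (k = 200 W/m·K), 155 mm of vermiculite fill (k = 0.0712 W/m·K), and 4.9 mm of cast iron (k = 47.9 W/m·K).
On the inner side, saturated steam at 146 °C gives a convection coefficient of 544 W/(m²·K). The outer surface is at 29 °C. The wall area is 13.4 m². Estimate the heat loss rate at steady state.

Model the wall as resistances in series:
R_inner film = 1/(h_i·A) = 1/(544×13.4) = 1.372×10^-4 K/W
R_aluminium = L/(kA) = 0.0032/(200×13.4) = 1.194×10^-6 K/W
R_vermiculite fill = L/(kA) = 0.155/(0.0712×13.4) = 0.1625 K/W
R_cast iron = L/(kA) = 0.0049/(47.9×13.4) = 7.634×10^-6 K/W
R_total = 0.1626 K/W
Q = ΔT / R_total = 117 / 0.1626

Q ≈ 720 W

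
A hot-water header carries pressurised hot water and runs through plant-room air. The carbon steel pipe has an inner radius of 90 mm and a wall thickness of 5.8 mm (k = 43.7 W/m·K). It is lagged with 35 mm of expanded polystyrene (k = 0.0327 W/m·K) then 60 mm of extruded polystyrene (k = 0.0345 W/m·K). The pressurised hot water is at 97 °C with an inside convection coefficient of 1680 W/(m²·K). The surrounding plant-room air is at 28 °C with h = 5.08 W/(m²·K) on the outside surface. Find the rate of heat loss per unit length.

Treating each annulus and film as a series resistance:
R_inner film = 1/(h_i·2πr₁L) = 1/(1680×2π×0.09×1) = 0.001053 K/W
R_carbon steel pipe wall = ln(95.8/90)/(2π×43.7×1) = 2.275×10^-4 K/W
R_expanded polystyrene = ln(130.8/95.8)/(2π×0.0327×1) = 1.516 K/W
R_extruded polystyrene = ln(190.8/130.8)/(2π×0.0345×1) = 1.742 K/W
R_outer film = 1/(h_o·2πr_oL) = 1/(5.08×2π×0.1908×1) = 0.1642 K/W
R_total = 3.423 K/W
Q = ΔT/R_total = 69/3.423

q′ ≈ 20.2 W/m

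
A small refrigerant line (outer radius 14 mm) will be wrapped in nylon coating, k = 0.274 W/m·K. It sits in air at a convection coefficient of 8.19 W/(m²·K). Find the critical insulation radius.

For a cylinder r_cr = k/h = 0.274/8.19
r_cr = 33.5 mm; since the bare radius (14 mm) is below r_cr, adding a thin layer of insulation will *increase* heat loss.

r_cr ≈ 33.5 mm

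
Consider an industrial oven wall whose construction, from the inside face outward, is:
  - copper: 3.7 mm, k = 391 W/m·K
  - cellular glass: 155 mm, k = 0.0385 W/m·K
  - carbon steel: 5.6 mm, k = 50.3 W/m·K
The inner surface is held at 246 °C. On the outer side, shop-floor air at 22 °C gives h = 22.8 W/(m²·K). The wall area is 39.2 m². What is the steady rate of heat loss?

Using the resistance-network approach (series):
R_copper = L/(kA) = 0.0037/(391×39.2) = 2.414×10^-7 K/W
R_cellular glass = L/(kA) = 0.155/(0.0385×39.2) = 0.1027 K/W
R_carbon steel = L/(kA) = 0.0056/(50.3×39.2) = 2.84×10^-6 K/W
R_outer film = 1/(h_o·A) = 1/(22.8×39.2) = 0.001119 K/W
R_total = 0.1038 K/W
Q = ΔT / R_total = 224 / 0.1038

Q ≈ 2160 W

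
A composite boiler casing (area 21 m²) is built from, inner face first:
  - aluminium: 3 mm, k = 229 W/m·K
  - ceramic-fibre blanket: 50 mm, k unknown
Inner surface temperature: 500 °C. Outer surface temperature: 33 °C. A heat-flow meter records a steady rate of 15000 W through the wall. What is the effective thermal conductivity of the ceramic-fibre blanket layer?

Using the resistance-network approach (series):
R_aluminium = L/(kA) = 0.003/(229×21) = 6.238×10^-7 K/W
Sum of known resistances R_other = 6.238×10^-7 K/W
Total R = ΔT/Q = 467/15000 = 0.03113 K/W
R_ceramic-fibre blanket = R_total − R_other = 0.03113 K/W
k = L/(R·A) = 0.05/(0.03113×21)

k ≈ 0.0765 W/(m·K)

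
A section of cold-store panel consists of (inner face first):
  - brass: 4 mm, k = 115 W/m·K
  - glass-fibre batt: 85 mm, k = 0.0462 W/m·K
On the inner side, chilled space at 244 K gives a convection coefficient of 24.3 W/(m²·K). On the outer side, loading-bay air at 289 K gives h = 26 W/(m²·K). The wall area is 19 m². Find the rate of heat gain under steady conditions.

Model the wall as resistances in series:
R_inner film = 1/(h_i·A) = 1/(24.3×19) = 0.002166 K/W
R_brass = L/(kA) = 0.004/(115×19) = 1.831×10^-6 K/W
R_glass-fibre batt = L/(kA) = 0.085/(0.0462×19) = 0.09683 K/W
R_outer film = 1/(h_o·A) = 1/(26×19) = 0.002024 K/W
R_total = 0.101 K/W
Q = ΔT / R_total = 45 / 0.101

Q ≈ 445 W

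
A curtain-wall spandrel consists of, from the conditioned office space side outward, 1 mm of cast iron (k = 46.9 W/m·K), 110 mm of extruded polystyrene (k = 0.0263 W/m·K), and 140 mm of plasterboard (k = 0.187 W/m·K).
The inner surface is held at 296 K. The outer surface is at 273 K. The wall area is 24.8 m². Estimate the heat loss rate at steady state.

Q ≈ 116 W

Using the resistance-network approach (series):
R_cast iron = L/(kA) = 0.001/(46.9×24.8) = 8.598×10^-7 K/W
R_extruded polystyrene = L/(kA) = 0.11/(0.0263×24.8) = 0.1686 K/W
R_plasterboard = L/(kA) = 0.14/(0.187×24.8) = 0.03019 K/W
R_total = 0.1988 K/W
Q = ΔT / R_total = 23 / 0.1988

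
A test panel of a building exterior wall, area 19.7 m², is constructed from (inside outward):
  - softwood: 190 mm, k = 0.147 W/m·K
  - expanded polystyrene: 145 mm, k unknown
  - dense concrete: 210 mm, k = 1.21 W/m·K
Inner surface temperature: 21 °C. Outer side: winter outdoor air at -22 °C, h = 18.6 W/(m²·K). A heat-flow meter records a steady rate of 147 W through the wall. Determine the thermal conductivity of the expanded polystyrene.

k ≈ 0.0342 W/(m·K)

Using the resistance-network approach (series):
R_softwood = L/(kA) = 0.19/(0.147×19.7) = 0.06561 K/W
R_dense concrete = L/(kA) = 0.21/(1.21×19.7) = 0.00881 K/W
R_outer film = 1/(h_o·A) = 1/(18.6×19.7) = 0.002729 K/W
Sum of known resistances R_other = 0.07715 K/W
Total R = ΔT/Q = 43/147 = 0.2925 K/W
R_expanded polystyrene = R_total − R_other = 0.2154 K/W
k = L/(R·A) = 0.145/(0.2154×19.7)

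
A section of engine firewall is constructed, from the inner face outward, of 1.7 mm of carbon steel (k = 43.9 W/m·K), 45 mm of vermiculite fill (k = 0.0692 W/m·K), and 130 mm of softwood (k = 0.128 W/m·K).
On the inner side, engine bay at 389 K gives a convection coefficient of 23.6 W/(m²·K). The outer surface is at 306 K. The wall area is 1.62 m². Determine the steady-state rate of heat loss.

Treating each layer as a thermal resistance in series:
R_inner film = 1/(h_i·A) = 1/(23.6×1.62) = 0.02616 K/W
R_carbon steel = L/(kA) = 0.0017/(43.9×1.62) = 2.39×10^-5 K/W
R_vermiculite fill = L/(kA) = 0.045/(0.0692×1.62) = 0.4014 K/W
R_softwood = L/(kA) = 0.13/(0.128×1.62) = 0.6269 K/W
R_total = 1.055 K/W
Q = ΔT / R_total = 83 / 1.055

Q ≈ 78.7 W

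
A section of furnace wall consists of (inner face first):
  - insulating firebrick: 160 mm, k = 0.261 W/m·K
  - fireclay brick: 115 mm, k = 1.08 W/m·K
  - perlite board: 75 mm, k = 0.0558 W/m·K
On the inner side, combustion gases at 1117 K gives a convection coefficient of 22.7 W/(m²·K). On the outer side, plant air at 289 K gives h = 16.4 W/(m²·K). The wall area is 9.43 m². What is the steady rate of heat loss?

Model the wall as resistances in series:
R_inner film = 1/(h_i·A) = 1/(22.7×9.43) = 0.004672 K/W
R_insulating firebrick = L/(kA) = 0.16/(0.261×9.43) = 0.06501 K/W
R_fireclay brick = L/(kA) = 0.115/(1.08×9.43) = 0.01129 K/W
R_perlite board = L/(kA) = 0.075/(0.0558×9.43) = 0.1425 K/W
R_outer film = 1/(h_o·A) = 1/(16.4×9.43) = 0.006466 K/W
R_total = 0.23 K/W
Q = ΔT / R_total = 828 / 0.23

Q ≈ 3600 W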